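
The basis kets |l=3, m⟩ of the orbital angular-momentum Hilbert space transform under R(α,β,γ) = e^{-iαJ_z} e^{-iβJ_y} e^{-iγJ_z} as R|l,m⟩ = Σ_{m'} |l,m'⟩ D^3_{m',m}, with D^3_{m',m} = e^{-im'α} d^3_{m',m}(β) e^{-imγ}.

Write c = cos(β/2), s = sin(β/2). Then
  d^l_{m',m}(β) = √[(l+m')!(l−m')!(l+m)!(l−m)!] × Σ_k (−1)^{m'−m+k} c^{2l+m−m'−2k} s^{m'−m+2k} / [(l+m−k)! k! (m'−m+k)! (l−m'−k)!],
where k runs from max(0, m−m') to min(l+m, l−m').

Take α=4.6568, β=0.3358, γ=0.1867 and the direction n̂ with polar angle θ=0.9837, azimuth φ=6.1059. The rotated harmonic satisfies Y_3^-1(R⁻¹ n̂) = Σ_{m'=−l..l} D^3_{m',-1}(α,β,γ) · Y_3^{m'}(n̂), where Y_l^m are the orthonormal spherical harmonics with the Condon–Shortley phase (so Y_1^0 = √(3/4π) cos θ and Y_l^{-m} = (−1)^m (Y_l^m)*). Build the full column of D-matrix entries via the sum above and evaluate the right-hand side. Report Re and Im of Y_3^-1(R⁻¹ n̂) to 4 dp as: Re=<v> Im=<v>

Need the full column D^3_{m',-1} for m'=−3..3 at α=4.6568, β=0.3358, γ=0.1867.
cos(β/2)=0.985938, sin(β/2)=0.167112
d^3_{-3,-1}: single k=2 term ⇒ +0.102202;  D = -0.002037+0.102182i
d^3_{-2,-1}: k∈[1..2] ⇒ +0.492330 -0.028288 = +0.464042;  D = -0.462719-0.035012i
d^3_{-1,-1}: k∈[0..2] ⇒ +0.918538 -0.211108 +0.004549 = +0.711979;  D = +0.093081-0.705868i
d^3_{0,-1}: k∈[0..2] ⇒ -0.539320 +0.046482 -0.000445 = -0.493283;  D = -0.484711-0.091562i
d^3_{1,-1}: k∈[0..2] ⇒ +0.158331 -0.006065 +0.000022 = +0.152288;  D = -0.036538+0.147840i
d^3_{2,-1}: k∈[0..1] ⇒ -0.028288 +0.000406 = -0.027882;  D = +0.026654+0.008183i
d^3_{3,-1}: single k=0 term ⇒ +0.002936;  D = +0.001016-0.002755i
Y_3^{m'}(θ=0.9837,φ=6.1059) and Σ D·Y over m':
  (-0.0020+0.1022i)·(+0.2075+0.1221i)  (-0.4627-0.0350i)·(+0.3680+0.1362i)  (+0.0931-0.7059i)·(+0.1415+0.0254i)  (-0.4847-0.0916i)·(-0.3030+0.0000i)  (-0.0365+0.1478i)·(-0.1415+0.0254i)  (+0.0267+0.0082i)·(+0.3680-0.1362i)  (+0.0010-0.0028i)·(-0.2075+0.1221i)
Y_3^-1(R⁻¹ n̂) = +0.011993-0.146519i

Re=0.0120 Im=-0.1465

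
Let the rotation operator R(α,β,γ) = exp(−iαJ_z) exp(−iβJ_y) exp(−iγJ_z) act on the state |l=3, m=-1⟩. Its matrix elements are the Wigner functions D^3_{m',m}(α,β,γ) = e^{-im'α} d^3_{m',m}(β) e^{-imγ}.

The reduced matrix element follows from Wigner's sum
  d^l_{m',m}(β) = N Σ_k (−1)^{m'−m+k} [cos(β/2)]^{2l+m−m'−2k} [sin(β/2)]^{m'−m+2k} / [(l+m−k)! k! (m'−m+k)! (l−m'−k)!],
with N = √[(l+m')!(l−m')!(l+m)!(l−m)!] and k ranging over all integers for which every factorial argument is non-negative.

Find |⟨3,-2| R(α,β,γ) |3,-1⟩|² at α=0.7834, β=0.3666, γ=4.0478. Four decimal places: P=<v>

First d^3_{-2,-1}(β=0.3666), then the phase factors e^{-i(-2)α} and e^{-i(-1)γ}:
c=cos(0.3666/2)=0.983248, s=sin(0.3666/2)=0.182275; N=√[1·120·2·24]=75.894664
k∈{1,2} keeps every argument non-negative
  k=1: (−1)^0·75.8947/(24)·0.9832^5·0.1823^1 = +0.529715
  k=2: (−1)^1·75.8947/(12)·0.9832^3·0.1823^3 = -0.036408
d^3_{-2,-1}(0.3666) = +0.529715 -0.036408 = +0.493306
|D^3_{-2,-1}|² = |d^3_{-2,-1}(β)|² = (+0.493306)² = 0.243351 (the z-rotation phases have unit modulus)

P=0.2434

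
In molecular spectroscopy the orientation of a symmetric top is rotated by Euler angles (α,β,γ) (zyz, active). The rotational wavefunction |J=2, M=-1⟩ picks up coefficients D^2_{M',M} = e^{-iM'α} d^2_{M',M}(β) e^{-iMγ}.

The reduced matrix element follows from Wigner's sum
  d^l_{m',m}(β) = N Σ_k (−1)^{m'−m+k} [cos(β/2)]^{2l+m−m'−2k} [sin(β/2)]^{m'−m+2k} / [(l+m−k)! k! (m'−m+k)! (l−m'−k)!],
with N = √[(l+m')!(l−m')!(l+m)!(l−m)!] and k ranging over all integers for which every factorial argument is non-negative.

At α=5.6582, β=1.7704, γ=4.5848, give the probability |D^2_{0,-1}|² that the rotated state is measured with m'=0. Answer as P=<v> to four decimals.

P=0.0567

D^2_{0,-1}(5.6582,1.7704,4.5848) = e^{-i·0·5.6582}·d^2_{0,-1}(1.7704)·e^{-i·-1·4.5848}. Compute d first:
With c≡cos(β/2)=0.633135 and s≡sin(β/2)=0.774042, N=[2·2·1·6]^{1/2}=4.898979
k: max(0,(-1)−(0))=0 … min(2+(-1),2−(0))=1
  k=0: (−1)^1·4.8990/(2)·0.6331^3·0.7740^1 = -0.481203
  k=1: (−1)^2·4.8990/(2)·0.6331^1·0.7740^3 = +0.719225
d^2_{0,-1}(1.7704) = -0.481203 +0.719225 = +0.238022
|D^2_{0,-1}|² = |d^2_{0,-1}(β)|² = (+0.238022)² = 0.056654 (the z-rotation phases have unit modulus)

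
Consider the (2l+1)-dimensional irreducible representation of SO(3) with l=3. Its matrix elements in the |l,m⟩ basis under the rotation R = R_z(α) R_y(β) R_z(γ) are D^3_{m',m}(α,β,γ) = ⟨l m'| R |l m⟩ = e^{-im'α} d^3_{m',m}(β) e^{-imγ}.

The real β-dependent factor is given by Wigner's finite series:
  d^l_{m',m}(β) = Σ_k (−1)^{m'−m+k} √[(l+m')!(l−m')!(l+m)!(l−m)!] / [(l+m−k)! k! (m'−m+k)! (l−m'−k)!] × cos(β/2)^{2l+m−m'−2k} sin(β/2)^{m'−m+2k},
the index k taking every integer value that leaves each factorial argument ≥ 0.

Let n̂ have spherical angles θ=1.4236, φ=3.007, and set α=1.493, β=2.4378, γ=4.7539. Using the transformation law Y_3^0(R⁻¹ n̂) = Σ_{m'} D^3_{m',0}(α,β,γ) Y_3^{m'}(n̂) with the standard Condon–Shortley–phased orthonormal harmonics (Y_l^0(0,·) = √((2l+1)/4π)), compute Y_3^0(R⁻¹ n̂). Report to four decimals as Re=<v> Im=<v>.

Need the full column D^3_{m',0} for m'=−3..3 at α=1.493, β=2.4378, γ=4.7539.
cos(β/2)=0.344679, sin(β/2)=0.938721
d^3_{-3,0}: single k=3 term ⇒ +0.151484;  D = -0.035035-0.147377i
d^3_{-2,0}: k∈[2..3] ⇒ +0.068122 -0.505283 = -0.437161;  D = +0.431880-0.067745i
d^3_{-1,0}: k∈[1..3] ⇒ +0.015820 -0.352017 +0.870336 = +0.534139;  D = +0.041512+0.532523i
d^3_{0,0}: k∈[0..3] ⇒ +0.001677 -0.111937 +0.830265 -0.684256 = +0.035749;  D = +0.035749+0.000000i
d^3_{1,0}: k∈[0..2] ⇒ -0.015820 +0.352017 -0.870336 = -0.534139;  D = -0.041512+0.532523i
d^3_{2,0}: k∈[0..1] ⇒ +0.068122 -0.505283 = -0.437161;  D = +0.431880+0.067745i
d^3_{3,0}: single k=0 term ⇒ -0.151484;  D = +0.035035-0.147377i
Y_3^{m'}(θ=1.4236,φ=3.007) and Σ D·Y over m':
  (-0.0350-0.1474i)·(-0.3714-0.1587i)  (+0.4319-0.0677i)·(+0.1414+0.0390i)  (+0.0415+0.5325i)·(+0.2827+0.0383i)  (+0.0357+0.0000i)·(-0.1583+0.0000i)  (-0.0415+0.5325i)·(-0.2827+0.0383i)  (+0.4319+0.0677i)·(+0.1414-0.0390i)  (+0.0350-0.1474i)·(+0.3714-0.1587i)
Y_3^0(R⁻¹ n̂) = +0.083700+0.000000i

Re=0.0837 Im=0.0000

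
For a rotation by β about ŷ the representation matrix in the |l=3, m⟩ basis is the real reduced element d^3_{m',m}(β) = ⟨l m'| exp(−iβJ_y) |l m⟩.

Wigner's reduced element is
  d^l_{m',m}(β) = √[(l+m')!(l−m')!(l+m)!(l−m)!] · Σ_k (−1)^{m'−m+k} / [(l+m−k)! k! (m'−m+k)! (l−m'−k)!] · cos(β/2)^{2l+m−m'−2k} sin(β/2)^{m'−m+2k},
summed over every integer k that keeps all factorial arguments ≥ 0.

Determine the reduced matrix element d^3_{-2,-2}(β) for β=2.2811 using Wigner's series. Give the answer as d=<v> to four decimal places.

d^3_{-2,-2}(β=2.2811) via Wigner's sum:
c=cos(2.2811/2)=0.417095, s=sin(2.2811/2)=0.908863; N=√[1·120·1·120]=120.000000
The bounds max(0,m−m')=0 and min(l+m,l−m')=1 give 2 terms
  k=0: (−1)^0·120.0000/(120)·0.4171^6·0.9089^0 = +0.005265
  k=1: (−1)^1·120.0000/(24)·0.4171^4·0.9089^2 = -0.124999
d^3_{-2,-2}(2.2811) = +0.005265 -0.124999 = -0.119734

d=-0.1197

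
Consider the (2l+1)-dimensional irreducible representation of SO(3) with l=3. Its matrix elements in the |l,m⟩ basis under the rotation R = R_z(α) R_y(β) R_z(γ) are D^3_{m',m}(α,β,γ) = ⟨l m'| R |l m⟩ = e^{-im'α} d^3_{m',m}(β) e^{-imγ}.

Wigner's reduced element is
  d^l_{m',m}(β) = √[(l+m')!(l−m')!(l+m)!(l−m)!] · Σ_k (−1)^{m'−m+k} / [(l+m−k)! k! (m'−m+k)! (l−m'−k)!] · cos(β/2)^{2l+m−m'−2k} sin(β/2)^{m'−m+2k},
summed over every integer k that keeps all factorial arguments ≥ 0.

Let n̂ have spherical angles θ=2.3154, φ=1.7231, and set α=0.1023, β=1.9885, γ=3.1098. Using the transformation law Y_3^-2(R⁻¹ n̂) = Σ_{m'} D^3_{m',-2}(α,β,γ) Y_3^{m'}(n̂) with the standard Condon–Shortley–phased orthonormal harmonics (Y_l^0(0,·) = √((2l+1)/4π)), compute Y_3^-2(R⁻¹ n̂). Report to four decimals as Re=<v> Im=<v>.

Re=-0.0483 Im=-0.2272

Need the full column D^3_{m',-2} for m'=−3..3 at α=0.1023, β=1.9885, γ=3.1098.
cos(β/2)=0.545132, sin(β/2)=0.838350
d^3_{-3,-2}: single k=1 term ⇒ +0.098857;  D = +0.095945+0.023817i
d^3_{-2,-2}: k∈[0..1] ⇒ +0.026243 -0.310332 = -0.284090;  D = -0.281270-0.039928i
d^3_{-1,-2}: k∈[0..1] ⇒ -0.127624 +0.603686 = +0.476062;  D = +0.475705+0.018426i
d^3_{0,-2}: k∈[0..1] ⇒ +0.339952 -0.804018 = -0.464066;  D = -0.463128+0.029488i
d^3_{1,-2}: k∈[0..1] ⇒ -0.603686 +0.713887 = +0.110201;  D = +0.108688-0.018197i
d^3_{2,-2}: k∈[0..1] ⇒ +0.733965 -0.347179 = +0.386786;  D = +0.372960-0.102491i
d^3_{3,-2}: single k=0 term ⇒ -0.552974;  D = -0.515456+0.200214i
Y_3^{m'}(θ=2.3154,φ=1.7231) and Σ D·Y over m':
  (+0.0959+0.0238i)·(+0.0732+0.1489i)  (-0.2813-0.0399i)·(+0.3573-0.1123i)  (+0.4757+0.0184i)·(-0.0467-0.3045i)  (-0.4631+0.0295i)·(+0.1780+0.0000i)  (+0.1087-0.0182i)·(+0.0467-0.3045i)  (+0.3730-0.1025i)·(+0.3573+0.1123i)  (-0.5155+0.2002i)·(-0.0732+0.1489i)
Y_3^-2(R⁻¹ n̂) = -0.048327-0.227175i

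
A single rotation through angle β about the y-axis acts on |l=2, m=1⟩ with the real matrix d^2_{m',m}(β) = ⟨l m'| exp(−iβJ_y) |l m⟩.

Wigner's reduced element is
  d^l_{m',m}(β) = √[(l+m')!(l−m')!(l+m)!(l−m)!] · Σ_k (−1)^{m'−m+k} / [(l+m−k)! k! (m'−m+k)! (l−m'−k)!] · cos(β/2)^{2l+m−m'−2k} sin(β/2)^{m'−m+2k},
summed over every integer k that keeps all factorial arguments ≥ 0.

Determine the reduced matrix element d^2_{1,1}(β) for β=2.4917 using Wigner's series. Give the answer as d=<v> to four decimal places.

d=-0.2642

d^2_{1,1}(β=2.4917) via Wigner's sum:
Half-angle: c=0.319258, s=0.947668. N=√(6·1·6·1)=6.000000
k: max(0,(1)−(1))=0 … min(2+(1),2−(1))=1
  k=0: (−1)^0·6.0000/(6)·0.3193^4·0.9477^0 = +0.010389
  k=1: (−1)^1·6.0000/(2)·0.3193^2·0.9477^2 = -0.274610
d^2_{1,1}(2.4917) = +0.010389 -0.274610 = -0.264222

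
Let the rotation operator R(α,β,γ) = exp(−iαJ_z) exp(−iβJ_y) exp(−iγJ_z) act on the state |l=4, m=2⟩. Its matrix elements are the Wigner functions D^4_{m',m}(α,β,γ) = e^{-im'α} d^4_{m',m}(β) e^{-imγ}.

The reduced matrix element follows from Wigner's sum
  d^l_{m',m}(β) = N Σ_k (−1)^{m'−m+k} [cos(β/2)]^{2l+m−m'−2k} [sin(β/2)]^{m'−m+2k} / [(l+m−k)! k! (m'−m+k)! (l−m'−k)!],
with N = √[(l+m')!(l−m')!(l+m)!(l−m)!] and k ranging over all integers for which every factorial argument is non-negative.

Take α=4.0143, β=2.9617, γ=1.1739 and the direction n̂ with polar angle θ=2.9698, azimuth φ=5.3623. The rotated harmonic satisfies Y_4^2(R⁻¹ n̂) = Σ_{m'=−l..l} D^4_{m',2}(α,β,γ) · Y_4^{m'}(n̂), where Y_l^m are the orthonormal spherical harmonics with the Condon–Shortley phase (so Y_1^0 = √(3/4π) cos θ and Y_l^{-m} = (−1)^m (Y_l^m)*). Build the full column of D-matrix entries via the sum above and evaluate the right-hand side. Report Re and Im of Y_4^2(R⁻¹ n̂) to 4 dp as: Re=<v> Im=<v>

Re=0.0740 Im=-0.0503

Need the full column D^4_{m',2} for m'=−4..4 at α=4.0143, β=2.9617, γ=1.1739.
cos(β/2)=0.089825, sin(β/2)=0.995958
d^4_{-4,2}: single k=6 term ⇒ +0.041670;  D = +0.017286+0.037915i
d^4_{-3,2}: k∈[5..6] ⇒ +0.007972 -0.326699 = -0.318726;  D = +0.307152+0.085113i
d^4_{-2,2}: k∈[4..6] ⇒ +0.000961 -0.094498 +0.968114 = +0.874577;  D = +0.720640-0.495544i
d^4_{-1,2}: k∈[3..5] ⇒ +0.000082 -0.015066 +0.370442 = +0.355457;  D = -0.033967+0.353830i
d^4_{0,2}: k∈[2..4] ⇒ +0.000005 -0.001620 +0.074707 = +0.073092;  D = -0.051248-0.052116i
d^4_{1,2}: k∈[1..3] ⇒ +0.000000 -0.000123 +0.010044 = +0.009922;  D = +0.009891-0.000782i
d^4_{2,2}: k∈[0..2] ⇒ +0.000000 -0.000006 +0.000961 = +0.000955;  D = -0.000554+0.000777i
d^4_{3,2}: k∈[0..1] ⇒ -0.000000 +0.000065 = +0.000065;  D = -0.000016-0.000063i
d^4_{4,2}: single k=0 term ⇒ +0.000003;  D = +0.000002+0.000001i
Y_4^{m'}(θ=2.9698,φ=5.3623) and Σ D·Y over m':
  (+0.0173+0.0379i)·(-0.0003-0.0002i)  (+0.3072+0.0851i)·(+0.0057-0.0023i)  (+0.7206-0.4955i)·(-0.0152+0.0546i)  (-0.0340+0.3538i)·(-0.1830-0.2408i)  (-0.0512-0.0521i)·(+0.7258+0.0000i)  (+0.0099-0.0008i)·(+0.1830-0.2408i)  (-0.0006+0.0008i)·(-0.0152-0.0546i)  (-0.0000-0.0001i)·(-0.0057-0.0023i)  (+0.0000+0.0000i)·(-0.0003+0.0002i)
Y_4^2(R⁻¹ n̂) = +0.073965-0.050281i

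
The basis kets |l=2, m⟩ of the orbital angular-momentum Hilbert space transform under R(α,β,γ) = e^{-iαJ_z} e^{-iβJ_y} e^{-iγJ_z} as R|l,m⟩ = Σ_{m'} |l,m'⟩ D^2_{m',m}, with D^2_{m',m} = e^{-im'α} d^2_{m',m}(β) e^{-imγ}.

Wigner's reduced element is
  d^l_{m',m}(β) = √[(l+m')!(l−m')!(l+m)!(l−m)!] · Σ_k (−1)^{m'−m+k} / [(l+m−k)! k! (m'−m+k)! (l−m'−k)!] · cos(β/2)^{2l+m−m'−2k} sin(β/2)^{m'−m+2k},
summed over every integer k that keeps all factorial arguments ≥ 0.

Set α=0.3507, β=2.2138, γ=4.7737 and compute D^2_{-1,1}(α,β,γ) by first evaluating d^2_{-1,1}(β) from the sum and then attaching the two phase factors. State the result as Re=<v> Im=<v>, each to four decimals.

First d^2_{-1,1}(β=2.2138), then the phase factors e^{-i(-1)α} and e^{-i(1)γ}:
Half-angle: c=0.447436, s=0.894316. N=√(1·6·6·1)=6.000000
The bounds max(0,m−m')=2 and min(l+m,l−m')=3 give 2 terms
  k=2: (−1)^0·6.0000/(2)·0.4474^2·0.8943^2 = +0.480358
  k=3: (−1)^1·6.0000/(6)·0.4474^0·0.8943^4 = -0.639682
d^2_{-1,1}(2.2138) = +0.480358 -0.639682 = -0.159324
D = (+0.939132+0.343555i)·(-0.159324)·(+0.061273+0.998121i) = +0.045466-0.152699i

Re=0.0455 Im=-0.1527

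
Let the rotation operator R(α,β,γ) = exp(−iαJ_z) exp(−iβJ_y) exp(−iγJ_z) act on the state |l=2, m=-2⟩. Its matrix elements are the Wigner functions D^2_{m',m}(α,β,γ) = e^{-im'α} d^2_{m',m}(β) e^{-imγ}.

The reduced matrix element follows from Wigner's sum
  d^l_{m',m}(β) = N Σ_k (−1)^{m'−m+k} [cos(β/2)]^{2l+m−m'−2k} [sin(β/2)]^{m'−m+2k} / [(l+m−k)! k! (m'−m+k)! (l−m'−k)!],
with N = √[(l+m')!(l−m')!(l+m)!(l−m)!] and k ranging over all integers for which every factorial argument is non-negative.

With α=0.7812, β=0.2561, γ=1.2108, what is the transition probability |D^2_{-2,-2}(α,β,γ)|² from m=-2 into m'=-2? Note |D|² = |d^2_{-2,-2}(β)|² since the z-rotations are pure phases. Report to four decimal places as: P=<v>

First d^2_{-2,-2}(β=0.2561), then the phase factors e^{-i(-2)α} and e^{-i(-2)γ}:
c=cos(0.2561/2)=0.991813, s=sin(0.2561/2)=0.127700; N=√[1·24·1·24]=24.000000
k: max(0,(-2)−(-2))=0 … min(2+(-2),2−(-2))=0
  k=0: (−1)^0·24.0000/(24)·0.9918^4·0.1277^0 = +0.967651
d^2_{-2,-2}(0.2561) = +0.967651
|D^2_{-2,-2}|² = |d^2_{-2,-2}(β)|² = (+0.967651)² = 0.936349 (the z-rotation phases have unit modulus)

P=0.9363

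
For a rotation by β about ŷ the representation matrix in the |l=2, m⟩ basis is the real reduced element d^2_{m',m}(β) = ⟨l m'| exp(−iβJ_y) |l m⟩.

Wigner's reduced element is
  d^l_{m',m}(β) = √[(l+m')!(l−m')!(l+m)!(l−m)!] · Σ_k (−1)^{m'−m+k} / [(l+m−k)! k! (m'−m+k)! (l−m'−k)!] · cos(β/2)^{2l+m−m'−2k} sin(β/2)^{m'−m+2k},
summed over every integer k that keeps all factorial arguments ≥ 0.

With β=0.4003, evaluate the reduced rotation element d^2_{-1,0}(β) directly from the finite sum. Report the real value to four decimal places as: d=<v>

d^2_{-1,0}(β=0.4003) via Wigner's sum:
c=cos(0.4003/2)=0.980037, s=sin(0.4003/2)=0.198816; N=√[1·6·2·2]=4.898979
k: max(0,(0)−(-1))=1 … min(2+(0),2−(-1))=2
  k=1: (−1)^0·4.8990/(2)·0.9800^3·0.1988^1 = +0.458411
  k=2: (−1)^1·4.8990/(2)·0.9800^1·0.1988^3 = -0.018866
d^2_{-1,0}(0.4003) = +0.458411 -0.018866 = +0.439545

d=0.4395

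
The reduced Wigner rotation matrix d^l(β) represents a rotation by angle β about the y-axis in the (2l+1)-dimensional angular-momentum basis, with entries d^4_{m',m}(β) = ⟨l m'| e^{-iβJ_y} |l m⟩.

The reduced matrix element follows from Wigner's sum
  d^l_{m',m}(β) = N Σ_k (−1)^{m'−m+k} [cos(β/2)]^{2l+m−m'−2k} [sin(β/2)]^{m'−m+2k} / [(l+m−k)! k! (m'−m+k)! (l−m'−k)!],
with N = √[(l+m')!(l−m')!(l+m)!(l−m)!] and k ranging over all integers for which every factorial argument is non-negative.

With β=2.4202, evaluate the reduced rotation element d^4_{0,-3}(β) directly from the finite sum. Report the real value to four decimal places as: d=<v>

d=0.3199

d^4_{0,-3}(β=2.4202) via Wigner's sum:
c=cos(2.4202/2)=0.352926, s=sin(2.4202/2)=0.935651; N=√[24·24·1·5040]=1703.830978
k: max(0,(-3)−(0))=0 … min(4+(-3),4−(0))=1
  k=0: (−1)^3·1703.8310/(144)·0.3529^5·0.9357^3 = -0.053067
  k=1: (−1)^4·1703.8310/(144)·0.3529^3·0.9357^5 = +0.372979
d^4_{0,-3}(2.4202) = -0.053067 +0.372979 = +0.319912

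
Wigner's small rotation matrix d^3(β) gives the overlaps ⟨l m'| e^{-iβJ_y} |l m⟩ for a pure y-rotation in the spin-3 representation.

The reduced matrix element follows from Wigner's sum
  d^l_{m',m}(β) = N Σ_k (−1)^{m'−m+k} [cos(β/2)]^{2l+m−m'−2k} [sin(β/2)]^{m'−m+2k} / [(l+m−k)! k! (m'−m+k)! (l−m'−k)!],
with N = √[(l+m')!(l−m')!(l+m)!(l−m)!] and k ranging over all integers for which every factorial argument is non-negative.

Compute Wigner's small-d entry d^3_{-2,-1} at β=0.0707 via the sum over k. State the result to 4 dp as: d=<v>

d=0.1111

d^3_{-2,-1}(β=0.0707) via Wigner's sum:
With c≡cos(β/2)=0.999375 and s≡sin(β/2)=0.035343, N=[1·120·2·24]^{1/2}=75.894664
Admissible k: 1..2 (factorial args all ≥0)
  k=1: (−1)^0·75.8947/(24)·0.9994^5·0.0353^1 = +0.111415
  k=2: (−1)^1·75.8947/(12)·0.9994^3·0.0353^3 = -0.000279
d^3_{-2,-1}(0.0707) = +0.111415 -0.000279 = +0.111136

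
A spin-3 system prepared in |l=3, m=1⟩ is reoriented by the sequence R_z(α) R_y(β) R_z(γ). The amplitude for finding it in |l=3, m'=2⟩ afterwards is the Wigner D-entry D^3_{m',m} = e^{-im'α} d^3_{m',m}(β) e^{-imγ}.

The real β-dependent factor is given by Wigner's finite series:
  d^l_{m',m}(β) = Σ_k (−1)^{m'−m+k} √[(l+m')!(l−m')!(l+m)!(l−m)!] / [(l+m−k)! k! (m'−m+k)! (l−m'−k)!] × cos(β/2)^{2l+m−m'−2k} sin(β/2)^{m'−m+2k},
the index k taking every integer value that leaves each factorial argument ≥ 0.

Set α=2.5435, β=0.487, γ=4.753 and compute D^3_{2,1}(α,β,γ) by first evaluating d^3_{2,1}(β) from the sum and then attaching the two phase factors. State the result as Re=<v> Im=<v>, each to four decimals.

Re=0.5265 Im=-0.2321

D^3_{2,1}(2.5435,0.487,4.753) = e^{-i·2·2.5435}·d^3_{2,1}(0.487)·e^{-i·1·4.753}. Compute d first:
Half-angle: c=0.970500, s=0.241101. N=√(120·1·24·2)=75.894664
k: max(0,(1)−(2))=0 … min(3+(1),3−(2))=1
  k=0: (−1)^1·75.8947/(24)·0.9705^5·0.2411^1 = -0.656412
  k=1: (−1)^2·75.8947/(12)·0.9705^3·0.2411^3 = +0.081024
d^3_{2,1}(0.487) = -0.656412 +0.081024 = -0.575388
Phases: e^{-i·(2)·2.5435}=+0.365911+0.930650i, e^{-i·(1)·4.753}=+0.040600+0.999175i ⇒ D=+0.526496-0.232108i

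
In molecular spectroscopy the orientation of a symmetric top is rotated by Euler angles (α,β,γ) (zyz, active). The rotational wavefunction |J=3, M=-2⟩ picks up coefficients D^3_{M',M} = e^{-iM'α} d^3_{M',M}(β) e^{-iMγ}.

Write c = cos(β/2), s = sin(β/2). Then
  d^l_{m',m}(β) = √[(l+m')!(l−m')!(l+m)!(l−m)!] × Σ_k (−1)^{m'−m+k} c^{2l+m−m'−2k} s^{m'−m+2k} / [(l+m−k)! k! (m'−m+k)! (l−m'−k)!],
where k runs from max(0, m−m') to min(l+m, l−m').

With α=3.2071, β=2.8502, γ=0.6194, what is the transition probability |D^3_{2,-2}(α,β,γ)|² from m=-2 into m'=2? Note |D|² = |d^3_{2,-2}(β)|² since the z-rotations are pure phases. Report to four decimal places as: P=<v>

P=0.7007

First d^3_{2,-2}(β=2.8502), then the phase factors e^{-i(2)α} and e^{-i(-2)γ}:
With c≡cos(β/2)=0.145181 and s≡sin(β/2)=0.989405, N=[120·1·1·120]^{1/2}=120.000000
k∈{0,1} keeps every argument non-negative
  k=0: (−1)^4·120.0000/(24)·0.1452^2·0.9894^4 = +0.100992
  k=1: (−1)^5·120.0000/(120)·0.1452^0·0.9894^6 = -0.938091
d^3_{2,-2}(2.8502) = +0.100992 -0.938091 = -0.837098
|D^3_{2,-2}|² = |d^3_{2,-2}(β)|² = (-0.837098)² = 0.700733 (the z-rotation phases have unit modulus)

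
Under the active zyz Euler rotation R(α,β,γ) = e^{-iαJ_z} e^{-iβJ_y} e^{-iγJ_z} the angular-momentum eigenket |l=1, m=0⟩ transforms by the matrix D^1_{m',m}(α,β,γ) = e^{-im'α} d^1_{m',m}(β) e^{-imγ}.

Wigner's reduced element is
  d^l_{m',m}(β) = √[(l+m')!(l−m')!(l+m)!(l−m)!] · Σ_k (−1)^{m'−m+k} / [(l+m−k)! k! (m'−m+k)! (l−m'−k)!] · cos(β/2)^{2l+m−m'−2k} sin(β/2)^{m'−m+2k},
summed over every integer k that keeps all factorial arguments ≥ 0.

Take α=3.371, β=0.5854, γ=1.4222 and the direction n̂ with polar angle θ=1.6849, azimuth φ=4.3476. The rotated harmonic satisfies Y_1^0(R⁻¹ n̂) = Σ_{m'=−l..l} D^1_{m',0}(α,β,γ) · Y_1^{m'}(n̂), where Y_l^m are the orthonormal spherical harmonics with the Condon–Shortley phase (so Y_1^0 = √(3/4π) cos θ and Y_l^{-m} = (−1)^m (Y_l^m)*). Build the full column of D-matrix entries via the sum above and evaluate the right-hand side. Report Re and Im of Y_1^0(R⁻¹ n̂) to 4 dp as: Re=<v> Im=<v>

Need the full column D^1_{m',0} for m'=−1..1 at α=3.371, β=0.5854, γ=1.4222.
cos(β/2)=0.957468, sin(β/2)=0.288538
d^1_{-1,0}: single k=1 term ⇒ +0.390700;  D = -0.380464-0.088845i
d^1_{0,0}: k∈[0..1] ⇒ +0.916746 -0.083254 = +0.833491;  D = +0.833491+0.000000i
d^1_{1,0}: single k=0 term ⇒ -0.390700;  D = +0.380464-0.088845i
Y_1^{m'}(θ=1.6849,φ=4.3476) and Σ D·Y over m':
  (-0.3805-0.0888i)·(-0.1225+0.3207i)  (+0.8335+0.0000i)·(-0.0556+0.0000i)  (+0.3805-0.0888i)·(+0.1225+0.3207i)
Y_1^0(R⁻¹ n̂) = +0.103790+0.000000i

Re=0.1038 Im=0.0000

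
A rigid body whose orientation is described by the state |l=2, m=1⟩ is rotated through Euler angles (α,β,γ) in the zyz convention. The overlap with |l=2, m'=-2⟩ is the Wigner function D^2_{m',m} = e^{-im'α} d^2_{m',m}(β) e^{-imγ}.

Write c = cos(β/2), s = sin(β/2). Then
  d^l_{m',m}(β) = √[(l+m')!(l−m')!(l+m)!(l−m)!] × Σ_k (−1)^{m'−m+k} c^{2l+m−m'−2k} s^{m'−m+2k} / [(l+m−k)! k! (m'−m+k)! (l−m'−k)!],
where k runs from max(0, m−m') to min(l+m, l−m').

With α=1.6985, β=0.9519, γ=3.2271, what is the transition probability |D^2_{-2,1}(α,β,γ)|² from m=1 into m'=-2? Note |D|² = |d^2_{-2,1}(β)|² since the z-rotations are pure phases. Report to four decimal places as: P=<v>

D^2_{-2,1}(1.6985,0.9519,3.2271) = e^{-i·-2·1.6985}·d^2_{-2,1}(0.9519)·e^{-i·1·3.2271}. Compute d first:
With c≡cos(β/2)=0.888858 and s≡sin(β/2)=0.458183, N=[1·24·6·1]^{1/2}=12.000000
The bounds max(0,m−m')=3 and min(l+m,l−m')=3 give 1 term
  k=3: (−1)^0·12.0000/(6)·0.8889^1·0.4582^3 = +0.170993
d^2_{-2,1}(0.9519) = +0.170993
|D^2_{-2,1}|² = |d^2_{-2,1}(β)|² = (+0.170993)² = 0.029239 (the z-rotation phases have unit modulus)

P=0.0292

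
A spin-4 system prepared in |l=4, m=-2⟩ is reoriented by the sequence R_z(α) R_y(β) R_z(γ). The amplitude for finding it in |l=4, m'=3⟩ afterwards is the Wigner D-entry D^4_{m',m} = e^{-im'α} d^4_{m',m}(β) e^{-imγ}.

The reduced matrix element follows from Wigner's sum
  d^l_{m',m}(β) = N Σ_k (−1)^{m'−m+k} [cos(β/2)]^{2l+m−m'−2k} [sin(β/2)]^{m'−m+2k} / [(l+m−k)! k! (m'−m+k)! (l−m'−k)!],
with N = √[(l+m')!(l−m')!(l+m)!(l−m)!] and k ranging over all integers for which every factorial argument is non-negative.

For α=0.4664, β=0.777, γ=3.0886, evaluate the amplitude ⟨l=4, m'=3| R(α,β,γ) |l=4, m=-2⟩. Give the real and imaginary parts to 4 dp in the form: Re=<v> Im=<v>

First d^4_{3,-2}(β=0.777), then the phase factors e^{-i(3)α} and e^{-i(-2)γ}:
Half-angle: c=0.925478, s=0.378801. N=√(5040·1·2·720)=2693.993318
The bounds max(0,m−m')=0 and min(l+m,l−m')=1 give 2 terms
  k=0: (−1)^5·2693.9933/(240)·0.9255^3·0.3788^5 = -0.069396
  k=1: (−1)^6·2693.9933/(720)·0.9255^1·0.3788^7 = +0.003875
d^4_{3,-2}(0.777) = -0.069396 +0.003875 = -0.065521
Phases: e^{-i·(3)·0.4664}=+0.170755-0.985313i, e^{-i·(-2)·3.0886}=+0.994389-0.105787i ⇒ D=-0.004296+0.065380i

Re=-0.0043 Im=0.0654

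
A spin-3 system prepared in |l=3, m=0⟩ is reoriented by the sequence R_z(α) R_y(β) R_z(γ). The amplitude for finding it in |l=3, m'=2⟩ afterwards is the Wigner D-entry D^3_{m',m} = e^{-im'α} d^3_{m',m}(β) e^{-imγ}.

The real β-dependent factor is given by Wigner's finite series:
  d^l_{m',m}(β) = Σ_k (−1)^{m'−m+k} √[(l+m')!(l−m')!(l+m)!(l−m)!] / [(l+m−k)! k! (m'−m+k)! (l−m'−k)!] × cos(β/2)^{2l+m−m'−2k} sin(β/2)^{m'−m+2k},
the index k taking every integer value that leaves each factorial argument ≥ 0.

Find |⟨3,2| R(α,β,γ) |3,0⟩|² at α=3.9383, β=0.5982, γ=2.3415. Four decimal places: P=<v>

P=0.1288

First d^3_{2,0}(β=0.5982), then the phase factors e^{-i(2)α} and e^{-i(0)γ}:
Half-angle: c=0.955602, s=0.294660. N=√(120·1·6·6)=65.726707
The bounds max(0,m−m')=0 and min(l+m,l−m')=1 give 2 terms
  k=0: (−1)^2·65.7267/(12)·0.9556^4·0.2947^2 = +0.396563
  k=1: (−1)^3·65.7267/(12)·0.9556^2·0.2947^4 = -0.037705
d^3_{2,0}(0.5982) = +0.396563 -0.037705 = +0.358858
|D^3_{2,0}|² = |d^3_{2,0}(β)|² = (+0.358858)² = 0.128779 (the z-rotation phases have unit modulus)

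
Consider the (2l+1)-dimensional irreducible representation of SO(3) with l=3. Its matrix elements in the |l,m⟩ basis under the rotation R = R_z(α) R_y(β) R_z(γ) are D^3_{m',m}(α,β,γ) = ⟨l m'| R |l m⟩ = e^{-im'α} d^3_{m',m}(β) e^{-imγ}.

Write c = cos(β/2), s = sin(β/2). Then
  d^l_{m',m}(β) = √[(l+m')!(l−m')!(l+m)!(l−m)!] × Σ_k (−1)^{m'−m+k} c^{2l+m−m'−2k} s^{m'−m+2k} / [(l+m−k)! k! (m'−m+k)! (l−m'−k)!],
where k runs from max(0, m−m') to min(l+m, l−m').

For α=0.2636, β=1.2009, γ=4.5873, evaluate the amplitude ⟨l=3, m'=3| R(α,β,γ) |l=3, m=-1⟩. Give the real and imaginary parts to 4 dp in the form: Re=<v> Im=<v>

Re=-0.2131 Im=-0.1637

D^3_{3,-1}(0.2636,1.2009,4.5873) = e^{-i·3·0.2636}·d^3_{3,-1}(1.2009)·e^{-i·-1·4.5873}. Compute d first:
Half-angle: c=0.825081, s=0.565014. N=√(720·1·2·24)=185.903201
Admissible k: 0..0 (factorial args all ≥0)
  k=0: (−1)^4·185.9032/(48)·0.8251^2·0.5650^4 = +0.268705
d^3_{3,-1}(1.2009) = +0.268705
Phases: e^{-i·(3)·0.2636}=+0.703277-0.710916i, e^{-i·(-1)·4.5873}=-0.124763-0.992187i ⇒ D=-0.213111-0.163664i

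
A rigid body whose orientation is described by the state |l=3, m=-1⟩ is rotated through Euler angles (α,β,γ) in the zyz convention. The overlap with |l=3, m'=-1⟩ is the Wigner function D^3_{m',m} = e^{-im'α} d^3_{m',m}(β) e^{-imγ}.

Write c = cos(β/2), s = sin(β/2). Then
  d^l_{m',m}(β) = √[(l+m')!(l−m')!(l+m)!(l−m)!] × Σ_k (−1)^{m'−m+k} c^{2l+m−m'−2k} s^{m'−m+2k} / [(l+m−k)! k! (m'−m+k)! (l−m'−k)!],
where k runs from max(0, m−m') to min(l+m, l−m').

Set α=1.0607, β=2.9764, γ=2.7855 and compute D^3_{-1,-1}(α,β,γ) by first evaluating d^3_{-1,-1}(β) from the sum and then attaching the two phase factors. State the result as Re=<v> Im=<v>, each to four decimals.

Re=-0.0304 Im=-0.0259

First d^3_{-1,-1}(β=2.9764), then the phase factors e^{-i(-1)α} and e^{-i(-1)γ}:
Half-angle: c=0.082502, s=0.996591. N=√(2·24·2·24)=48.000000
k: max(0,(-1)−(-1))=0 … min(3+(-1),3−(-1))=2
  k=0: (−1)^0·48.0000/(48)·0.0825^6·0.9966^0 = +0.000000
  k=1: (−1)^1·48.0000/(6)·0.0825^4·0.9966^2 = -0.000368
  k=2: (−1)^2·48.0000/(8)·0.0825^2·0.9966^4 = +0.040286
d^3_{-1,-1}(2.9764) = +0.000000 -0.000368 +0.040286 = +0.039918
D = (+0.488261+0.872697i)·(+0.039918)·(-0.937266+0.348615i) = -0.030412-0.025856i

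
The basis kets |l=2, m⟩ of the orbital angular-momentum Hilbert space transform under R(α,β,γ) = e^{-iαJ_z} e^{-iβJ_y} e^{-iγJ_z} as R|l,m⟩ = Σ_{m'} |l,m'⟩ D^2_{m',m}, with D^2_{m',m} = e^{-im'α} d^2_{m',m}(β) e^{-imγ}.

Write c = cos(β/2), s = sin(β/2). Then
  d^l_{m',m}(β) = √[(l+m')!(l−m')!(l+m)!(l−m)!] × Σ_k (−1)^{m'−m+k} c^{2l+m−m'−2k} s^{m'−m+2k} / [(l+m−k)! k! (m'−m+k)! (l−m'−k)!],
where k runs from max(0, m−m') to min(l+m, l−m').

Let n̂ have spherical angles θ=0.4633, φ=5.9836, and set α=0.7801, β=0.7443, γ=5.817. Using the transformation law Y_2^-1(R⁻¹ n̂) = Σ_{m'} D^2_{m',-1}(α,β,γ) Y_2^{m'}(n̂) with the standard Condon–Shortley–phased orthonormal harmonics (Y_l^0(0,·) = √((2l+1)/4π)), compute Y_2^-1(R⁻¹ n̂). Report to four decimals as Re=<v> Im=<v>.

Need the full column D^2_{m',-1} for m'=−2..2 at α=0.7801, β=0.7443, γ=5.817.
cos(β/2)=0.931548, sin(β/2)=0.363619
d^2_{-2,-1}: single k=1 term ⇒ +0.587884;  D = +0.269793+0.522322i
d^2_{-1,-1}: k∈[0..1] ⇒ +0.753044 -0.344211 = +0.408833;  D = +0.388854+0.126241i
d^2_{0,-1}: k∈[0..1] ⇒ -0.720009 +0.109704 = -0.610305;  D = -0.545179+0.274321i
d^2_{1,-1}: k∈[0..1] ⇒ +0.344211 -0.017482 = +0.326729;  D = +0.104176-0.309676i
d^2_{2,-1}: single k=0 term ⇒ -0.089573;  D = +0.039411+0.080436i
Y_2^{m'}(θ=0.4633,φ=5.9836) and Σ D·Y over m':
  (+0.2698+0.5223i)·(+0.0637+0.0435i)  (+0.3889+0.1262i)·(+0.2951+0.0912i)  (-0.5452+0.2743i)·(+0.4418+0.0000i)  (+0.1042-0.3097i)·(-0.2951+0.0912i)  (+0.0394+0.0804i)·(+0.0637-0.0435i)
Y_2^-1(R⁻¹ n̂) = -0.139663+0.343203i

Re=-0.1397 Im=0.3432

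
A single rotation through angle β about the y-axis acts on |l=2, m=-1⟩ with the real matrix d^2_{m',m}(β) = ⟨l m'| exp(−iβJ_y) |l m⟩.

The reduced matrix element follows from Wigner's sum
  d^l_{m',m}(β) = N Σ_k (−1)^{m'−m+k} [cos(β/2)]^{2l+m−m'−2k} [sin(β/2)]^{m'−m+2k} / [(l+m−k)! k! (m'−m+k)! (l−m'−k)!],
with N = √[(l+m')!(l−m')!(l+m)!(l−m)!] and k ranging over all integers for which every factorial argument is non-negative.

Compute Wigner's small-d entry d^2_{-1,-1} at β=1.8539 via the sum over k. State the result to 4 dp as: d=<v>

d=-0.5616

d^2_{-1,-1}(β=1.8539) via Wigner's sum:
With c≡cos(β/2)=0.600276 and s≡sin(β/2)=0.799793, N=[1·6·1·6]^{1/2}=6.000000
The bounds max(0,m−m')=0 and min(l+m,l−m')=1 give 2 terms
  k=0: (−1)^0·6.0000/(6)·0.6003^4·0.7998^0 = +0.129839
  k=1: (−1)^1·6.0000/(2)·0.6003^2·0.7998^2 = -0.691478
d^2_{-1,-1}(1.8539) = +0.129839 -0.691478 = -0.561639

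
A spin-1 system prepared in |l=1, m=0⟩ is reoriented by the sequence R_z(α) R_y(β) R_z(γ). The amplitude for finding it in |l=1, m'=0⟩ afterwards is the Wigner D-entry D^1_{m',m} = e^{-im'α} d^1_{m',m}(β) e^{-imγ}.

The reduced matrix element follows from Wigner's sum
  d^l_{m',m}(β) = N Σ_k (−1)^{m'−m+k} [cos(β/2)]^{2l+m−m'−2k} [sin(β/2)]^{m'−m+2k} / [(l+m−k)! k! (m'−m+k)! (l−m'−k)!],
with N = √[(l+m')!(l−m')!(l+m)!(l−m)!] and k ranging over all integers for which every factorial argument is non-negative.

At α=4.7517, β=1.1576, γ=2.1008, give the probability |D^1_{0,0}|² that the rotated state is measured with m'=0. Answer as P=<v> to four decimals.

Split into d^1_{0,0}(β=1.1576) × two z-phases.
With c≡cos(β/2)=0.837120 and s≡sin(β/2)=0.547020, N=[1·1·1·1]^{1/2}=1.000000
The bounds max(0,m−m')=0 and min(l+m,l−m')=1 give 2 terms
  k=0: (−1)^0·1.0000/(1)·0.8371^2·0.5470^0 = +0.700769
  k=1: (−1)^1·1.0000/(1)·0.8371^0·0.5470^2 = -0.299231
d^1_{0,0}(1.1576) = +0.700769 -0.299231 = +0.401539
|D^1_{0,0}|² = |d^1_{0,0}(β)|² = (+0.401539)² = 0.161233 (the z-rotation phases have unit modulus)

P=0.1612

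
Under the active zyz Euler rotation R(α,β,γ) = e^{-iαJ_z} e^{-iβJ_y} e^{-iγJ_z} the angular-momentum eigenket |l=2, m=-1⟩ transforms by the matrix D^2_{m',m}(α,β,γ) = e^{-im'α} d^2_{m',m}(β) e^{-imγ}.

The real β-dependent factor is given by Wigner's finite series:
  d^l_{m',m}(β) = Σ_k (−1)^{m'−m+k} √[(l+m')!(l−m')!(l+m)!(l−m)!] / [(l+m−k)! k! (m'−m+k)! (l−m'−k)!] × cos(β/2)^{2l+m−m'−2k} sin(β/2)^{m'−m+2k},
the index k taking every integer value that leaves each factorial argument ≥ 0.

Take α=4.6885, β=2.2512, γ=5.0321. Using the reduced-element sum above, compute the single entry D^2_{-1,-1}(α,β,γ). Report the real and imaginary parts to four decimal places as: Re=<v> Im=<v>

Re=0.4006 Im=0.1221

First d^2_{-1,-1}(β=2.2512), then the phase factors e^{-i(-1)α} and e^{-i(-1)γ}:
With c≡cos(β/2)=0.430635 and s≡sin(β/2)=0.902526, N=[1·6·1·6]^{1/2}=6.000000
k∈{0,1} keeps every argument non-negative
  k=0: (−1)^0·6.0000/(6)·0.4306^4·0.9025^0 = +0.034390
  k=1: (−1)^1·6.0000/(2)·0.4306^2·0.9025^2 = -0.453168
d^2_{-1,-1}(2.2512) = +0.034390 -0.453168 = -0.418778
Attach z-rotation phases: D = e^{-i(-1)(4.6885)}·(-0.418778)·e^{-i(-1)(5.0321)} = +0.400587+0.122085i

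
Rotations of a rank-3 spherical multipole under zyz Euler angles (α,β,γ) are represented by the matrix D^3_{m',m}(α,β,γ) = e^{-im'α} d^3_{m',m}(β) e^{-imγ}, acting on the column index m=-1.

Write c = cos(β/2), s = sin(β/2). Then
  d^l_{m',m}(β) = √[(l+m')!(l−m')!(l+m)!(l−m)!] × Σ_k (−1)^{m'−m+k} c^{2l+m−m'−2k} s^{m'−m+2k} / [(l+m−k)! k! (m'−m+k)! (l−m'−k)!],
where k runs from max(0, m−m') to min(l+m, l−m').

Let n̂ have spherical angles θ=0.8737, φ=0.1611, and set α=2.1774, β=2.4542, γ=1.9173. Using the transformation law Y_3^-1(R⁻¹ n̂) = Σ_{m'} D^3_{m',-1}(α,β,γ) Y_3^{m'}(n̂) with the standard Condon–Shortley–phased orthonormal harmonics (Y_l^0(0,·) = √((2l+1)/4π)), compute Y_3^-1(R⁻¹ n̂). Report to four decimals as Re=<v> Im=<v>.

Need the full column D^3_{m',-1} for m'=−3..3 at α=2.1774, β=2.4542, γ=1.9173.
cos(β/2)=0.336970, sin(β/2)=0.941516
d^3_{-3,-1}: single k=2 term ⇒ +0.044265;  D = -0.024830+0.036645i
d^3_{-2,-1}: k∈[1..2] ⇒ +0.012935 -0.201969 = -0.189033;  D = -0.189022+0.002095i
d^3_{-1,-1}: k∈[0..2] ⇒ +0.001464 -0.091434 +0.535356 = +0.445386;  D = -0.257946-0.363087i
d^3_{0,-1}: k∈[0..2] ⇒ -0.014170 +0.331869 -0.863612 = -0.545914;  D = +0.185398-0.513468i
d^3_{1,-1}: k∈[0..2] ⇒ +0.068575 -0.713808 +0.696570 = +0.051338;  D = +0.049611-0.013203i
d^3_{2,-1}: k∈[0..1] ⇒ -0.201969 +0.788366 = +0.586398;  D = -0.446952-0.379600i
d^3_{3,-1}: single k=0 term ⇒ +0.345571;  D = -0.033636+0.343930i
Y_3^{m'}(θ=0.8737,φ=0.1611) and Σ D·Y over m':
  (-0.0248+0.0366i)·(+0.1665-0.0874i)  (-0.1890+0.0021i)·(+0.3658-0.1221i)  (-0.2579-0.3631i)·(+0.2594-0.0422i)  (+0.1854-0.5135i)·(-0.2250+0.0000i)  (+0.0496-0.0132i)·(-0.2594-0.0422i)  (-0.4470-0.3796i)·(+0.3658+0.1221i)  (-0.0336+0.3439i)·(-0.1665-0.0874i)
Y_3^-1(R⁻¹ n̂) = -0.288703-0.182117i

Re=-0.2887 Im=-0.1821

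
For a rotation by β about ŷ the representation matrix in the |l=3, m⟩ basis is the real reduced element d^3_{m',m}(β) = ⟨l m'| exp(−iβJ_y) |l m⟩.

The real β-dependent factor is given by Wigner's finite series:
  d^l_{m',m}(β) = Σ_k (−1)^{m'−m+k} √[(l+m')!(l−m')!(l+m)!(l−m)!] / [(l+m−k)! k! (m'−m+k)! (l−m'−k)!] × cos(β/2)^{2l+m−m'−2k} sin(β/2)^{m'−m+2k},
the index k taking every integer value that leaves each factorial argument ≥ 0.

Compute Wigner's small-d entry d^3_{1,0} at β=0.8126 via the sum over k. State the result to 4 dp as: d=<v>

d^3_{1,0}(β=0.8126) via Wigner's sum:
With c≡cos(β/2)=0.918589 and s≡sin(β/2)=0.395213, N=[24·2·6·6]^{1/2}=41.569219
k∈{0,1,2} keeps every argument non-negative
  k=0: (−1)^1·41.5692/(12)·0.9186^5·0.3952^1 = -0.895425
  k=1: (−1)^2·41.5692/(4)·0.9186^3·0.3952^3 = +0.497245
  k=2: (−1)^3·41.5692/(12)·0.9186^1·0.3952^5 = -0.030681
d^3_{1,0}(0.8126) = -0.895425 +0.497245 -0.030681 = -0.428861

d=-0.4289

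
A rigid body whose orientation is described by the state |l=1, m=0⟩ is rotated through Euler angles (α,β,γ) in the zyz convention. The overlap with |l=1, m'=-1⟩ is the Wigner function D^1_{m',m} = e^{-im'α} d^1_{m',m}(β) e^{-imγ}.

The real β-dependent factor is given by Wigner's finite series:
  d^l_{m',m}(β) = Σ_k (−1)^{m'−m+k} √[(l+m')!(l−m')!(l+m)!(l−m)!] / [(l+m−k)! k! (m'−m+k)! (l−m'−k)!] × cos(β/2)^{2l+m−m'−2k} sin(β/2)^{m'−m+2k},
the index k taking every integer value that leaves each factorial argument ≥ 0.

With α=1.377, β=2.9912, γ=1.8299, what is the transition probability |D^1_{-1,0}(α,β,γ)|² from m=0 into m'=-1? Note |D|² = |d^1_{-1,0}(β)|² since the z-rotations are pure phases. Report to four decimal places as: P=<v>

P=0.0112

D^1_{-1,0}(1.377,2.9912,1.8299) = e^{-i·-1·1.377}·d^1_{-1,0}(2.9912)·e^{-i·0·1.8299}. Compute d first:
Half-angle: c=0.075125, s=0.997174. N=√(1·2·1·1)=1.414214
k: max(0,(0)−(-1))=1 … min(1+(0),1−(-1))=1
  k=1: (−1)^0·1.4142/(1)·0.0751^1·0.9972^1 = +0.105943
d^1_{-1,0}(2.9912) = +0.105943
|D^1_{-1,0}|² = |d^1_{-1,0}(β)|² = (+0.105943)² = 0.011224 (the z-rotation phases have unit modulus)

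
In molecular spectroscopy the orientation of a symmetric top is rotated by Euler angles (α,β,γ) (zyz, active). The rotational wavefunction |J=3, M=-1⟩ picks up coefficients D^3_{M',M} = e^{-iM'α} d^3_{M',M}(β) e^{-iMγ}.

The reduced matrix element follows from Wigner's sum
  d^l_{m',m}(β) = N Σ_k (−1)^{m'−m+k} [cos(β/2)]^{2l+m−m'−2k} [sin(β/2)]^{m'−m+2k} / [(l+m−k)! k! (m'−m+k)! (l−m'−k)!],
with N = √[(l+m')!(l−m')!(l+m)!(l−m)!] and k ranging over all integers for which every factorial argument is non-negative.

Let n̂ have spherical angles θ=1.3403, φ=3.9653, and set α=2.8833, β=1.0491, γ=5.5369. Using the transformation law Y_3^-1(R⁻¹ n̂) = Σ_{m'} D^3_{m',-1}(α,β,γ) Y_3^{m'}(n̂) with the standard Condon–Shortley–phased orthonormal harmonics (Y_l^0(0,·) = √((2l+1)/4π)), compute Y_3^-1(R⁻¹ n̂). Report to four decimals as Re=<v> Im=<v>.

Re=-0.0547 Im=-0.0635

Need the full column D^3_{m',-1} for m'=−3..3 at α=2.8833, β=1.0491, γ=5.5369.
cos(β/2)=0.865549, sin(β/2)=0.500824
d^3_{-3,-1}: single k=2 term ⇒ +0.545234;  D = -0.027050+0.544562i
d^3_{-2,-1}: k∈[1..2] ⇒ +0.769386 -0.515181 = +0.254205;  D = +0.077045-0.242248i
d^3_{-1,-1}: k∈[0..2] ⇒ +0.420486 -1.126230 +0.282796 = -0.422947;  D = +0.226888-0.356940i
d^3_{0,-1}: k∈[0..2] ⇒ -0.842820 +0.846529 -0.094473 = -0.090764;  D = -0.066640+0.061621i
d^3_{1,-1}: k∈[0..2] ⇒ +0.844672 -0.377062 +0.015780 = +0.483390;  D = -0.426967+0.226639i
d^3_{2,-1}: k∈[0..1] ⇒ -0.515181 +0.086241 = -0.428940;  D = -0.417673+0.097663i
d^3_{3,-1}: single k=0 term ⇒ +0.182544;  D = -0.182470-0.005219i
Y_3^{m'}(θ=1.3403,φ=3.9653) and Σ D·Y over m':
  (-0.0271+0.5446i)·(+0.3016+0.2392i)  (+0.0770-0.2422i)·(-0.0169-0.2206i)  (+0.2269-0.3569i)·(+0.1580-0.1706i)  (-0.0666+0.0616i)·(-0.2335+0.0000i)  (-0.4270+0.2266i)·(-0.1580-0.1706i)  (-0.4177+0.0977i)·(-0.0169+0.2206i)  (-0.1825-0.0052i)·(-0.3016+0.2392i)
Y_3^-1(R⁻¹ n̂) = -0.054725-0.063451i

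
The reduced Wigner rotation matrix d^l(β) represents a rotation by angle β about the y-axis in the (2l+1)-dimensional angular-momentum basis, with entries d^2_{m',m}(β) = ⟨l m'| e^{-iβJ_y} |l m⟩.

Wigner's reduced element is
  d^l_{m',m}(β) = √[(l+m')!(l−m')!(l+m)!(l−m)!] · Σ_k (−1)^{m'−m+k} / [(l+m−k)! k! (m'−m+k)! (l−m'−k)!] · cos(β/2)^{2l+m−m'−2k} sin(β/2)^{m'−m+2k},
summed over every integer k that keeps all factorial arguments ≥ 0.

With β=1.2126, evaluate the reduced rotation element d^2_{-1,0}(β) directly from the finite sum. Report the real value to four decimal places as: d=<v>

d^2_{-1,0}(β=1.2126) via Wigner's sum:
Half-angle: c=0.821762, s=0.569831. N=√(1·6·2·2)=4.898979
k: max(0,(0)−(-1))=1 … min(2+(0),2−(-1))=2
  k=1: (−1)^0·4.8990/(2)·0.8218^3·0.5698^1 = +0.774568
  k=2: (−1)^1·4.8990/(2)·0.8218^1·0.5698^3 = -0.372443
d^2_{-1,0}(1.2126) = +0.774568 -0.372443 = +0.402126

d=0.4021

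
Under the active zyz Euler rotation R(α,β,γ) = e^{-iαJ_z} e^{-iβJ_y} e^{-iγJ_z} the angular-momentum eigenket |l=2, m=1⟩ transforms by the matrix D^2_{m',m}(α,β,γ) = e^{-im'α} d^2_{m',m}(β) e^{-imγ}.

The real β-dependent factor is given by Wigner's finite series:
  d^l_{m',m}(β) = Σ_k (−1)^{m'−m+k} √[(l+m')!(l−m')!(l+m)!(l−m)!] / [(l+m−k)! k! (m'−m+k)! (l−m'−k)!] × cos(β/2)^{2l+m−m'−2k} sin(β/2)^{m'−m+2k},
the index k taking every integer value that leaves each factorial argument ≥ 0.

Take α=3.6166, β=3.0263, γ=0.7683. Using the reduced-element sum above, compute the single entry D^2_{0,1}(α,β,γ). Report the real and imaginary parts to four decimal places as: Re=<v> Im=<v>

D^2_{0,1}(3.6166,3.0263,0.7683) = e^{-i·0·3.6166}·d^2_{0,1}(3.0263)·e^{-i·1·0.7683}. Compute d first:
c=cos(3.0263/2)=0.057614, s=sin(3.0263/2)=0.998339; N=√[2·2·6·1]=4.898979
k: max(0,(1)−(0))=1 … min(2+(1),2−(0))=2
  k=1: (−1)^0·4.8990/(2)·0.0576^3·0.9983^1 = +0.000468
  k=2: (−1)^1·4.8990/(2)·0.0576^1·0.9983^3 = -0.140424
d^2_{0,1}(3.0263) = +0.000468 -0.140424 = -0.139956
Phases: e^{-i·(0)·3.6166}=+1.000000+0.000000i, e^{-i·(1)·0.7683}=+0.719093-0.694914i ⇒ D=-0.100641+0.097257i

Re=-0.1006 Im=0.0973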